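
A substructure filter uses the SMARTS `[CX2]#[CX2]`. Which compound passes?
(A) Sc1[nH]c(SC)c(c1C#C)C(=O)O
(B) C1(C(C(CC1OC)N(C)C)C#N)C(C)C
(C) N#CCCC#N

A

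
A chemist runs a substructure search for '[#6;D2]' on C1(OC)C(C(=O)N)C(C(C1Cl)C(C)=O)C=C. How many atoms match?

The query [#6;D2] means: any carbon bonded to exactly two heavy atoms.
Check the 16 heavy atoms by environment: 7× C (D3) → no; 1× O (D2) → no; 3× C (D1) → no; 2× O (D1) → no; 1× C (D2) → match; 1× Cl (D1) → no; 1× N (D1) → no.
That gives 1 matching atom.

1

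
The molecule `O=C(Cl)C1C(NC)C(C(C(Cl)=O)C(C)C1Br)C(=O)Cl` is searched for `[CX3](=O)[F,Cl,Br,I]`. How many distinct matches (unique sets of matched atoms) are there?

[CX3](=O)[F,Cl,Br,I] is the SMARTS for an acyl halide: a carbonyl carbon bonded to a halogen.
The molecule carries 3 separate instances of an acyl chloride (-C(=O)Cl) meeting every constraint; each maps to a distinct set of atoms, giving 3 matches.

3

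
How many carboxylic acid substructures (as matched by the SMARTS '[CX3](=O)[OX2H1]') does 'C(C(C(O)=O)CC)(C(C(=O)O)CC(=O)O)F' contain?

[CX3](=O)[OX2H1] is the SMARTS for a carboxylic acid: an sp2 carbon double-bonded to O and single-bonded to an -OH oxygen.
The molecule carries 3 separate instances of a carboxylic acid group (-C(=O)OH) meeting every constraint; each maps to a distinct set of atoms, giving 3 matches.

3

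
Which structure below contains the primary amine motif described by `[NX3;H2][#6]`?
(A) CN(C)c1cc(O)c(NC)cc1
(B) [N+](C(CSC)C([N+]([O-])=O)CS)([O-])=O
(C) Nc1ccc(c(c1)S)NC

C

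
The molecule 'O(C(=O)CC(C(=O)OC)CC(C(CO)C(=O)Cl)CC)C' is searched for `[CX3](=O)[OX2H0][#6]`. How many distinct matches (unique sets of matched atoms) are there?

2

[CX3](=O)[OX2H0][#6] is the SMARTS for an ester: a carbonyl carbon bonded to an oxygen that is itself bonded to carbon (no H on that O).
The molecule carries 2 separate instances of a methyl-ester group (-C(=O)OCH3) meeting every constraint; each maps to a distinct set of atoms, giving 2 matches.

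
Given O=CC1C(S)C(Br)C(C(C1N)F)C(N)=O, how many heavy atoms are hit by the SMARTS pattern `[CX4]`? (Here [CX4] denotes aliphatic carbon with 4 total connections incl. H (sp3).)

6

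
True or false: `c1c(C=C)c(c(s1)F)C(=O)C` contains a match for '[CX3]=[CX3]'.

True

The pattern [CX3]=[CX3] describes a non-aromatic C=C double bond between two sp2 carbons — an alkene.
The molecule carries a vinyl group (-CH=CH2), whose atoms satisfy every constraint of the query, so the pattern matches.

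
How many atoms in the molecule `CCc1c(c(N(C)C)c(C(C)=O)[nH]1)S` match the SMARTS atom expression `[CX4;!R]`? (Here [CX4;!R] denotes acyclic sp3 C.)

5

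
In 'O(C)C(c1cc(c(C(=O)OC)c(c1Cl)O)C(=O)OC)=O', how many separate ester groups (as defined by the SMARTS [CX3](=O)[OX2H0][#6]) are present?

3

[CX3](=O)[OX2H0][#6] is the SMARTS for an ester: a carbonyl carbon bonded to an oxygen that is itself bonded to carbon (no H on that O).
The molecule carries 3 separate instances of a methyl-ester group (-C(=O)OCH3) meeting every constraint; each maps to a distinct set of atoms, giving 3 matches.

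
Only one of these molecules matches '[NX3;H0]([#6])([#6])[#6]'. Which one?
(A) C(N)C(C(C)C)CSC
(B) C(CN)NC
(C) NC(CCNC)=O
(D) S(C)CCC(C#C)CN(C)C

D

[NX3;H0]([#6])([#6])[#6] describes a trivalent nitrogen with no H, bonded to three carbons (a tertiary amine).
(A) has a primary amino group (-NH2) but the nitrogen has H2, not H0 with three carbons.
(B) has a primary amino group (-NH2) but the nitrogen has H2, not H0 with three carbons.
(C) has an N-methylamino group (-NHCH3) but the nitrogen still has one H (H1), not H0.
(D) contains a dimethylamino group (-N(CH3)2), which satisfies every atom and bond constraint.
So the answer is (D).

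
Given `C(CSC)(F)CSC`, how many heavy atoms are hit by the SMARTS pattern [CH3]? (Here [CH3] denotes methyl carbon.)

2

The query [CH3] means: aliphatic carbon with exactly three hydrogens.
Check the 8 heavy atoms by environment: 2× C (H2) → no; 1× C (H1) → no; 2× S (H0) → no; 2× C (H3) → match; 1× F (H0) → no.
That gives 2 matching atoms.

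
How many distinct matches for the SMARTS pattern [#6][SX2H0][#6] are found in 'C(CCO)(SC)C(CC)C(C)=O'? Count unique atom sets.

[#6][SX2H0][#6] is the SMARTS for a thioether: an aliphatic sulfur bridging two carbons with no H on the sulfur.
Exactly one fragment in the molecule meets all constraints, giving 1 match.

1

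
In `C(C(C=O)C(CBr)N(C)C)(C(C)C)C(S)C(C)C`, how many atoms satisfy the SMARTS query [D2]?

Check the 18 heavy atoms by environment: 2× C (D2) → match; 6× C (D3) → no; 6× C (D1) → no; 1× N (D3) → no; 1× S (D1) → no; 1× Br (D1) → no; 1× O (D1) → no.
That gives 2 matching atoms.

2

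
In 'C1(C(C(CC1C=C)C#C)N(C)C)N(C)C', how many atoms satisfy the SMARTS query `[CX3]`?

The query [CX3] means: C with X3: aliphatic carbon with exactly 3 total connections.
Check the 15 heavy atoms by environment: 9× C (X4) → no; 2× C (X3) → match; 2× C (X2) → no; 2× N (X3) → no.
That gives 2 matching atoms.

2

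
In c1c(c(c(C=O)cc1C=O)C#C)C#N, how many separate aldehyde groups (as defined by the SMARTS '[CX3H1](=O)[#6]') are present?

2

[CX3H1](=O)[#6] is the SMARTS for an aldehyde: an sp2 carbon with one H, double-bonded to O and single-bonded to carbon.
The molecule carries 2 separate instances of an aldehyde (-CHO) meeting every constraint; each maps to a distinct set of atoms, giving 2 matches.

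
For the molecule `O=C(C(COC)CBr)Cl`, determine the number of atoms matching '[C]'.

5

Check the 9 heavy atoms by environment: 5× C → match; 1× Br → no; 2× O → no; 1× Cl → no.
That gives 5 matching atoms.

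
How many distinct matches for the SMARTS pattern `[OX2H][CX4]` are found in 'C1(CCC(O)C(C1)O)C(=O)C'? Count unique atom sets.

2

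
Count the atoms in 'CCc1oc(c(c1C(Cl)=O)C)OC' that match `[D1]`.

5

The query [D1] means: atom with exactly one heavy-atom neighbour (degree 1).
Check the 13 heavy atoms by environment: 1× o (aromatic, D2) → no; 4× c (aromatic, D3) → no; 1× O (D2) → no; 3× C (D1) → match; 1× C (D3) → no; 1× O (D1) → match; 1× Cl (D1) → match; 1× C (D2) → no.
Summing the matching environments: 3 + 1 + 1 = 5 matching atoms.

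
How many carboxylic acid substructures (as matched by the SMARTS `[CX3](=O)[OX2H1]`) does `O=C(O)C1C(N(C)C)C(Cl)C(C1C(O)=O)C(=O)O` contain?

3

[CX3](=O)[OX2H1] is the SMARTS for a carboxylic acid: an sp2 carbon double-bonded to O and single-bonded to an -OH oxygen.
The molecule carries 3 separate instances of a carboxylic acid group (-C(=O)OH) meeting every constraint; each maps to a distinct set of atoms, giving 3 matches.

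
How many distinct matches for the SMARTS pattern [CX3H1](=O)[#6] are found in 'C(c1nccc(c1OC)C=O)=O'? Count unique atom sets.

[CX3H1](=O)[#6] is the SMARTS for an aldehyde: an sp2 carbon with one H, double-bonded to O and single-bonded to carbon.
The molecule carries 2 separate instances of an aldehyde (-CHO) meeting every constraint; each maps to a distinct set of atoms, giving 2 matches.

2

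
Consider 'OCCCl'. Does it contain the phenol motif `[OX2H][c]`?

No

The pattern [OX2H][c] describes a hydroxyl oxygen attached to an aromatic carbon — a phenol.
The closest candidate here is a hydroxyl group (-OH), but the -OH is on an aliphatic carbon, not an aromatic c. No other fragment satisfies the full query, so there is no match.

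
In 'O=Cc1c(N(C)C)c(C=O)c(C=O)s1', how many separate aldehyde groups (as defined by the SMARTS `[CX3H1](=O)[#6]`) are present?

3

[CX3H1](=O)[#6] is the SMARTS for an aldehyde: an sp2 carbon with one H, double-bonded to O and single-bonded to carbon.
The molecule carries 3 separate instances of an aldehyde (-CHO) meeting every constraint; each maps to a distinct set of atoms, giving 3 matches.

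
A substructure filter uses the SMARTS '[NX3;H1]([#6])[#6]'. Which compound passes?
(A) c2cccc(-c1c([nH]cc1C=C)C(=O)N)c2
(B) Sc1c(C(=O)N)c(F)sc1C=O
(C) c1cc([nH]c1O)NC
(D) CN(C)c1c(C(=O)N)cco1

C

[NX3;H1]([#6])[#6] describes a trivalent nitrogen with one H, bonded to two carbons (a secondary amine).
(A) has a primary amide (-C(=O)NH2) but the -C(=O)NH2 nitrogen has H2, not H1.
(B) has a primary amide (-C(=O)NH2) but the -C(=O)NH2 nitrogen has H2, not H1.
(C) contains an N-methylamino group (-NHCH3), which satisfies every atom and bond constraint.
(D) has a primary amide (-C(=O)NH2) but the -C(=O)NH2 nitrogen has H2, not H1.
So the answer is (C).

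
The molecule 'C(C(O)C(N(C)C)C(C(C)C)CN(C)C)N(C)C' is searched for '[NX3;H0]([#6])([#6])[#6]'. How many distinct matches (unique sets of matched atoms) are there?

3

[NX3;H0]([#6])([#6])[#6] is the SMARTS for a tertiary amine: a trivalent nitrogen with no H, bonded to three carbons.
The molecule carries 3 separate instances of a dimethylamino group (-N(CH3)2) meeting every constraint; each maps to a distinct set of atoms, giving 3 matches.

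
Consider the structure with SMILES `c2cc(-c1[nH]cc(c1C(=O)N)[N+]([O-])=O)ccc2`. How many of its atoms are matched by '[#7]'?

3

The query [#7] means: #7 matches any nitrogen atom regardless of aromaticity.
Check the 17 heavy atoms by environment: 1× n (aromatic) → match; 10× c (aromatic) → no; 1× C → no; 2× O → no; 1× N → match; 1× N (charge +1) → match; 1× O (charge -1) → no.
Summing the matching environments: 1 + 1 + 1 = 3 matching atoms.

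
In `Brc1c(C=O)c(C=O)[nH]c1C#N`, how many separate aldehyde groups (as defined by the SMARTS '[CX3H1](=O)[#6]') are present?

2

[CX3H1](=O)[#6] is the SMARTS for an aldehyde: an sp2 carbon with one H, double-bonded to O and single-bonded to carbon.
The molecule carries 2 separate instances of an aldehyde (-CHO) meeting every constraint; each maps to a distinct set of atoms, giving 2 matches.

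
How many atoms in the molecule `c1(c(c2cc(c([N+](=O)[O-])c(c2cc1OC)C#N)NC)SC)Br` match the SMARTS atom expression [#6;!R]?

Check the 22 heavy atoms by environment: 10× c (aromatic, in 6-ring) → no; 2× O (acyclic) → no; 4× C (acyclic) → match; 1× Br (acyclic) → no; 1× S (acyclic) → no; 2× N (acyclic) → no; 1× N (charge +1, acyclic) → no; 1× O (charge -1, acyclic) → no.
That gives 4 matching atoms.

4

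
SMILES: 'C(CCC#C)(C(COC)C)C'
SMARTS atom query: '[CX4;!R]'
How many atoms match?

8

Check the 11 heavy atoms by environment: 8× C (X4, acyclic) → match; 1× O (X2, acyclic) → no; 2× C (X2, acyclic) → no.
That gives 8 matching atoms.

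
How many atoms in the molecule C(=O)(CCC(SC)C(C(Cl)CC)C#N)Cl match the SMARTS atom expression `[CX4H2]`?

The query [CX4H2] means: sp3 carbon (X4) with exactly two hydrogens.
Check the 15 heavy atoms by environment: 3× C (H2, X4) → match; 3× C (H1, X4) → no; 2× C (H3, X4) → no; 1× C (H0, X2) → no; 1× N (H0, X1) → no; 1× C (H0, X3) → no; 1× O (H0, X1) → no; 2× Cl (H0, X1) → no; 1× S (H0, X2) → no.
That gives 3 matching atoms.

3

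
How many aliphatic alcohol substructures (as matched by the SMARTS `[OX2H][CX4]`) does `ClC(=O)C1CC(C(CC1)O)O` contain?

[OX2H][CX4] is the SMARTS for an aliphatic alcohol: a hydroxyl oxygen bound to an sp3 (X4) carbon.
The molecule carries 2 separate instances of a hydroxyl group (-OH) meeting every constraint; each maps to a distinct set of atoms, giving 2 matches.

2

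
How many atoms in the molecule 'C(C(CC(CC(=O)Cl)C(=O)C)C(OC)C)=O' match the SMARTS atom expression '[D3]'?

5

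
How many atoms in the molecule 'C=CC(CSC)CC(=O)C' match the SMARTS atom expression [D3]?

Check the 10 heavy atoms by environment: 3× C (D2) → no; 2× C (D3) → match; 1× O (D1) → no; 3× C (D1) → no; 1× S (D2) → no.
That gives 2 matching atoms.

2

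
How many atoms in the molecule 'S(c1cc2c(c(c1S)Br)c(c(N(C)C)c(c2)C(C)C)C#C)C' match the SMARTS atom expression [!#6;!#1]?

4

The query [!#6;!#1] means: not carbon and not hydrogen — any heteroatom.
Check the 22 heavy atoms by environment: 10× c (aromatic) → no; 2× S → match; 8× C → no; 1× Br → match; 1× N → match.
Summing the matching environments: 2 + 1 + 1 = 4 matching atoms.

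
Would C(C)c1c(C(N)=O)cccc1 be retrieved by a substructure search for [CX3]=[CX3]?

No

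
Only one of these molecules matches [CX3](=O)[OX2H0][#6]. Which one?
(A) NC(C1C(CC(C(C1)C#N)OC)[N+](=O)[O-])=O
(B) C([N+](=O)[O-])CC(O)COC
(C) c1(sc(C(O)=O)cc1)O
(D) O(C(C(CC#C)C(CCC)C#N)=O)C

D

[CX3](=O)[OX2H0][#6] describes a carbonyl carbon bonded to an oxygen that is itself bonded to carbon (no H on that O) (an ester).
(A) has a methoxy ether (-OCH3) but the ether oxygen is not adjacent to a C=O carbon.
(B) has a methoxy ether (-OCH3) but the ether oxygen is not adjacent to a C=O carbon.
(C) has a carboxylic acid group (-C(=O)OH) but the singly-bonded O carries H (OX2H1, not H0).
(D) contains a methyl-ester group (-C(=O)OCH3), which satisfies every atom and bond constraint.
So the answer is (D).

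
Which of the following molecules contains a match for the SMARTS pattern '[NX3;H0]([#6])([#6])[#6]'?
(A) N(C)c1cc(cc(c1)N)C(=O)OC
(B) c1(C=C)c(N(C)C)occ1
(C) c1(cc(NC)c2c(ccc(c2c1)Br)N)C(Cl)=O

B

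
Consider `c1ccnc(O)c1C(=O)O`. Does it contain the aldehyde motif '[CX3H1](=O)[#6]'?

No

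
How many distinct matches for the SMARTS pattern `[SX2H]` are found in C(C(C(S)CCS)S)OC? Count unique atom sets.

3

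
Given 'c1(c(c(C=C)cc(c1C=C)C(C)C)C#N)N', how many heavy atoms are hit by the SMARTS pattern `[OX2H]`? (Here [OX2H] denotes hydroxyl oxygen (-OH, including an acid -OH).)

0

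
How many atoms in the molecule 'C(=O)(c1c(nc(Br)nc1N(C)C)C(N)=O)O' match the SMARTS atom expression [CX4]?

The query [CX4] means: C with X4: aliphatic carbon with exactly 4 total connections (bonds + H).
Check the 16 heavy atoms by environment: 2× n (aromatic, X2) → no; 4× c (aromatic, X3) → no; 1× Br (X1) → no; 2× C (X3) → no; 2× O (X1) → no; 2× N (X3) → no; 1× O (X2) → no; 2× C (X4) → match.
That gives 2 matching atoms.

2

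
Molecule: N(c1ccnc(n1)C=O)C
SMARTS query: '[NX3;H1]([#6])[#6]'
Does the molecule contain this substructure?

Yes

The pattern [NX3;H1]([#6])[#6] describes a trivalent nitrogen with one H, bonded to two carbons — a secondary amine.
The molecule carries an N-methylamino group (-NHCH3), whose atoms satisfy every constraint of the query, so the pattern matches.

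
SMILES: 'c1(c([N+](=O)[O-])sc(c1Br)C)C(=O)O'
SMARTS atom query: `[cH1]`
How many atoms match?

0

The query [cH1] means: aromatic carbon bearing exactly one hydrogen.
Check the 13 heavy atoms by environment: 1× s (aromatic, H0) → no; 4× c (aromatic, H0) → no; 1× C (H0) → no; 2× O (H0) → no; 1× O (H1) → no; 1× N (charge +1, H0) → no; 1× O (charge -1, H0) → no; 1× Br (H0) → no; 1× C (H3) → no.
No environment satisfies the query, so 0 matching atoms.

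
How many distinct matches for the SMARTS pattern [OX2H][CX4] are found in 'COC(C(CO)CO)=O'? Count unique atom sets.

2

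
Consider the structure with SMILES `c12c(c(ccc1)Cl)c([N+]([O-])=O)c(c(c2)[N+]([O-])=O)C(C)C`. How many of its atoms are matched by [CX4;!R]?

The query [CX4;!R] means: aliphatic carbon with four total connections, not in a ring.
Check the 20 heavy atoms by environment: 10× c (aromatic, X3, in 6-ring) → no; 1× Cl (X1, acyclic) → no; 3× C (X4, acyclic) → match; 2× N (charge +1, X3, acyclic) → no; 2× O (charge -1, X1, acyclic) → no; 2× O (X1, acyclic) → no.
That gives 3 matching atoms.

3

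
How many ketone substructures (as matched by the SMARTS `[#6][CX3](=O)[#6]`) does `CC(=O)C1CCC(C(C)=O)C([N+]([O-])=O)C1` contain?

2

[#6][CX3](=O)[#6] is the SMARTS for a ketone: a carbonyl carbon (no H) flanked by two carbons.
The molecule carries 2 separate instances of an acetyl/ketone group (-C(=O)CH3) meeting every constraint; each maps to a distinct set of atoms, giving 2 matches.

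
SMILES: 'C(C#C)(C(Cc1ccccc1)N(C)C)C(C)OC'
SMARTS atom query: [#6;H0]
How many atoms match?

Check the 18 heavy atoms by environment: 1× C (H2) → no; 4× C (H1) → no; 4× C (H3) → no; 1× C (H0) → match; 1× c (aromatic, H0) → match; 5× c (aromatic, H1) → no; 1× O (H0) → no; 1× N (H0) → no.
Summing the matching environments: 1 + 1 = 2 matching atoms.

2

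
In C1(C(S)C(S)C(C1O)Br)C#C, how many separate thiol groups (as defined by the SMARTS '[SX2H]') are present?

2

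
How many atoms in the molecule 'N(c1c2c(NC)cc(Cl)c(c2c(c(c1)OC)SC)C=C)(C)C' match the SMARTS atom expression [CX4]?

The query [CX4] means: C with X4: aliphatic carbon with exactly 4 total connections (bonds + H).
Check the 22 heavy atoms by environment: 10× c (aromatic, X3) → no; 1× O (X2) → no; 5× C (X4) → match; 2× C (X3) → no; 1× Cl (X1) → no; 1× S (X2) → no; 2× N (X3) → no.
That gives 5 matching atoms.

5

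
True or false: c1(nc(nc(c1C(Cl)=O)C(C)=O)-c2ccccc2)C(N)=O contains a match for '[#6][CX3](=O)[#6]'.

The pattern [#6][CX3](=O)[#6] describes a carbonyl carbon (no H) flanked by two carbons — a ketone.
The molecule carries an acetyl/ketone group (-C(=O)CH3), whose atoms satisfy every constraint of the query, so the pattern matches.

True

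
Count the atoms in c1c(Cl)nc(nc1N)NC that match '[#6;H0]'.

Check the 10 heavy atoms by environment: 2× n (aromatic, H0) → no; 3× c (aromatic, H0) → match; 1× c (aromatic, H1) → no; 1× N (H1) → no; 1× C (H3) → no; 1× Cl (H0) → no; 1× N (H2) → no.
That gives 3 matching atoms.

3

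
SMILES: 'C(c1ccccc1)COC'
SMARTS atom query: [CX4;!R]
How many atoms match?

3

The query [CX4;!R] means: aliphatic carbon with four total connections, not in a ring.
Check the 10 heavy atoms by environment: 3× C (X4, acyclic) → match; 6× c (aromatic, X3, in 6-ring) → no; 1× O (X2, acyclic) → no.
That gives 3 matching atoms.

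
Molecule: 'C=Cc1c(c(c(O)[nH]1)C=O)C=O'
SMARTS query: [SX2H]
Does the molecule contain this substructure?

No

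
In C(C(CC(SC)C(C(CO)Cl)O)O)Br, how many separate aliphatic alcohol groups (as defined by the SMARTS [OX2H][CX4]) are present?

[OX2H][CX4] is the SMARTS for an aliphatic alcohol: a hydroxyl oxygen bound to an sp3 (X4) carbon.
The molecule carries 3 separate instances of a hydroxyl group (-OH) meeting every constraint; each maps to a distinct set of atoms, giving 3 matches.

3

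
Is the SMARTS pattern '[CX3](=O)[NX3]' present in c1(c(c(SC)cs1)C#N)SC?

The pattern [CX3](=O)[NX3] describes a carbonyl carbon bonded to a trivalent nitrogen — an amide.
The closest candidate here is a nitrile (-C#N), but the nitrile N is NX1 (triple-bonded), not NX3. No other fragment satisfies the full query, so there is no match.

No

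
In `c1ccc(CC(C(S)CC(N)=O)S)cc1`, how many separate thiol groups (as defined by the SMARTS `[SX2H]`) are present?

2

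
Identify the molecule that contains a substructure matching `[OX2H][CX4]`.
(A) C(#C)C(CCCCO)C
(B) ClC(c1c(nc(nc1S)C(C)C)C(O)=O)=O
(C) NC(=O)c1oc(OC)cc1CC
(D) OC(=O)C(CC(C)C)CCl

[OX2H][CX4] describes a hydroxyl oxygen bound to an sp3 (X4) carbon (an aliphatic alcohol).
(A) contains a hydroxyl group (-OH), which satisfies every atom and bond constraint.
(B) has a carboxylic acid group (-C(=O)OH) but the -OH is on a CX3 carbonyl carbon, not a CX4 carbon.
(C) has a methoxy ether (-OCH3) but the oxygen has H0 (ether), not H1.
(D) has a carboxylic acid group (-C(=O)OH) but the -OH is on a CX3 carbonyl carbon, not a CX4 carbon.
So the answer is (A).

A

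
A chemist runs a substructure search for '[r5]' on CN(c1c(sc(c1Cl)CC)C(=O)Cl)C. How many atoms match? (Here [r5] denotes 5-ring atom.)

The query [r5] means: r5 matches atoms in a five-membered ring.
Check the 14 heavy atoms by environment: 1× s (aromatic, in 5-ring) → match; 4× c (aromatic, in 5-ring) → match; 2× Cl (acyclic) → no; 5× C (acyclic) → no; 1× O (acyclic) → no; 1× N (acyclic) → no.
Summing the matching environments: 1 + 4 = 5 matching atoms.

5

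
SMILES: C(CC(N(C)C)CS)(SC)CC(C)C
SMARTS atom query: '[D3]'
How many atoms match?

The query [D3] means: atom with exactly three heavy-atom neighbours.
Check the 14 heavy atoms by environment: 3× C (D2) → no; 3× C (D3) → match; 5× C (D1) → no; 1× S (D2) → no; 1× N (D3) → match; 1× S (D1) → no.
Summing the matching environments: 3 + 1 = 4 matching atoms.

4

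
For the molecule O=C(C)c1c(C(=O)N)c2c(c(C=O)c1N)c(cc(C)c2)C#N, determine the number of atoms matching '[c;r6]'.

10

Check the 22 heavy atoms by environment: 10× c (aromatic, in 6-ring) → match; 6× C (acyclic) → no; 3× N (acyclic) → no; 3× O (acyclic) → no.
That gives 10 matching atoms.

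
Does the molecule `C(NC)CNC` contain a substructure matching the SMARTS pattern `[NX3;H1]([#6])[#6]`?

Yes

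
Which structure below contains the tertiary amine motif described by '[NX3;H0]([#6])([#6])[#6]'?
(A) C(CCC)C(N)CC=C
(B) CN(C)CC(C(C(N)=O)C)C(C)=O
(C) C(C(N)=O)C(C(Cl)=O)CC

[NX3;H0]([#6])([#6])[#6] describes a trivalent nitrogen with no H, bonded to three carbons (a tertiary amine).
(A) has a primary amino group (-NH2) but the nitrogen has H2, not H0 with three carbons.
(B) contains a dimethylamino group (-N(CH3)2), which satisfies every atom and bond constraint.
(C) has a primary amide (-C(=O)NH2) but the amide nitrogen has H2 and only one carbon neighbour.
So the answer is (B).

B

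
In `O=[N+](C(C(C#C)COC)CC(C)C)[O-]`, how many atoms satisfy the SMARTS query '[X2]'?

The query [X2] means: any atom with exactly two total connections (bonds + H).
Check the 14 heavy atoms by environment: 8× C (X4) → no; 1× O (X2) → match; 1× N (charge +1, X3) → no; 1× O (charge -1, X1) → no; 1× O (X1) → no; 2× C (X2) → match.
Summing the matching environments: 1 + 2 = 3 matching atoms.

3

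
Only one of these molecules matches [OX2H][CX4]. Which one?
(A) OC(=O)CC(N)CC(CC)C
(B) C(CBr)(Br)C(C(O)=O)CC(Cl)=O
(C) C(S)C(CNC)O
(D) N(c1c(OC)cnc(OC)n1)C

C

[OX2H][CX4] describes a hydroxyl oxygen bound to an sp3 (X4) carbon (an aliphatic alcohol).
(A) has a carboxylic acid group (-C(=O)OH) but the -OH is on a CX3 carbonyl carbon, not a CX4 carbon.
(B) has a carboxylic acid group (-C(=O)OH) but the -OH is on a CX3 carbonyl carbon, not a CX4 carbon.
(C) contains a hydroxyl group (-OH), which satisfies every atom and bond constraint.
(D) has a methoxy ether (-OCH3) but the oxygen has H0 (ether), not H1.
So the answer is (C).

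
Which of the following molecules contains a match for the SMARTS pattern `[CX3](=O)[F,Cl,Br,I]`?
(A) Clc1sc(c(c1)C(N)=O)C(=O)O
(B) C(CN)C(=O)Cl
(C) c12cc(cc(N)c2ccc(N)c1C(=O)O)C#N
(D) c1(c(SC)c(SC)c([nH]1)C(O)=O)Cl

[CX3](=O)[F,Cl,Br,I] describes a carbonyl carbon bonded to a halogen (an acyl halide).
(A) has a carboxylic acid group (-C(=O)OH) but the carbonyl is bonded to -OH, not to a halogen.
(B) contains an acyl chloride (-C(=O)Cl), which satisfies every atom and bond constraint.
(C) has a carboxylic acid group (-C(=O)OH) but the carbonyl is bonded to -OH, not to a halogen.
(D) has a chloro substituent but the Cl is not on a carbonyl carbon.
So the answer is (B).

B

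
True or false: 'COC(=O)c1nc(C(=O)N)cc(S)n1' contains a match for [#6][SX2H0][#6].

False

The pattern [#6][SX2H0][#6] describes an aliphatic sulfur bridging two carbons with no H on the sulfur — a thioether.
The closest candidate here is a thiol (-SH), but the sulfur has H1, not H0 bridging two carbons. No other fragment satisfies the full query, so there is no match.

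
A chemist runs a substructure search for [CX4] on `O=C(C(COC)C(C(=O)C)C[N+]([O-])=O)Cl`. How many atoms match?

6

Check the 15 heavy atoms by environment: 6× C (X4) → match; 2× C (X3) → no; 3× O (X1) → no; 1× Cl (X1) → no; 1× N (charge +1, X3) → no; 1× O (charge -1, X1) → no; 1× O (X2) → no.
That gives 6 matching atoms.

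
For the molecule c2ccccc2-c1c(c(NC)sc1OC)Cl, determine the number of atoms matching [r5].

5

The query [r5] means: r5 matches atoms in a five-membered ring.
Check the 16 heavy atoms by environment: 1× s (aromatic, in 5-ring) → match; 4× c (aromatic, in 5-ring) → match; 1× N (acyclic) → no; 2× C (acyclic) → no; 6× c (aromatic, in 6-ring) → no; 1× Cl (acyclic) → no; 1× O (acyclic) → no.
Summing the matching environments: 1 + 4 = 5 matching atoms.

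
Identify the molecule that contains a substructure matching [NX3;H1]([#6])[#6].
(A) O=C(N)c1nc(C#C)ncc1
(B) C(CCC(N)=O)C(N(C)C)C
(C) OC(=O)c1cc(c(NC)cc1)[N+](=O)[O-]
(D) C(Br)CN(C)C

C

[NX3;H1]([#6])[#6] describes a trivalent nitrogen with one H, bonded to two carbons (a secondary amine).
(A) has a primary amide (-C(=O)NH2) but the -C(=O)NH2 nitrogen has H2, not H1.
(B) has a primary amide (-C(=O)NH2) but the -C(=O)NH2 nitrogen has H2, not H1.
(C) contains an N-methylamino group (-NHCH3), which satisfies every atom and bond constraint.
(D) has a dimethylamino group (-N(CH3)2) but the nitrogen has H0, not H1.
So the answer is (C).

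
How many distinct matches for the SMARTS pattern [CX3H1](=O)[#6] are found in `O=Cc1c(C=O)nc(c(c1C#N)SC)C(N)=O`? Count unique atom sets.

2

[CX3H1](=O)[#6] is the SMARTS for an aldehyde: an sp2 carbon with one H, double-bonded to O and single-bonded to carbon.
The molecule carries 2 separate instances of an aldehyde (-CHO) meeting every constraint; each maps to a distinct set of atoms, giving 2 matches.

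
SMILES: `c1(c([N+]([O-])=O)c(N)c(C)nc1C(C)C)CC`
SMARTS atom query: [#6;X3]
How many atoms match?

5

The query [#6;X3] means: any carbon (aromatic or not) with three total connections.
Check the 16 heavy atoms by environment: 1× n (aromatic, X2) → no; 5× c (aromatic, X3) → match; 1× N (charge +1, X3) → no; 1× O (charge -1, X1) → no; 1× O (X1) → no; 6× C (X4) → no; 1× N (X3) → no.
That gives 5 matching atoms.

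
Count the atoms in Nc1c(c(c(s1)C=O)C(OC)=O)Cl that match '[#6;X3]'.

The query [#6;X3] means: any carbon (aromatic or not) with three total connections.
Check the 13 heavy atoms by environment: 1× s (aromatic, X2) → no; 4× c (aromatic, X3) → match; 1× N (X3) → no; 2× C (X3) → match; 2× O (X1) → no; 1× O (X2) → no; 1× C (X4) → no; 1× Cl (X1) → no.
Summing the matching environments: 4 + 2 = 6 matching atoms.

6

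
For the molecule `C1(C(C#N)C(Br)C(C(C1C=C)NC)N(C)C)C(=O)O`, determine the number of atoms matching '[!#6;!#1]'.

The query [!#6;!#1] means: not carbon and not hydrogen — any heteroatom.
Check the 19 heavy atoms by environment: 13× C → no; 2× O → match; 1× Br → match; 3× N → match.
Summing the matching environments: 2 + 1 + 3 = 6 matching atoms.

6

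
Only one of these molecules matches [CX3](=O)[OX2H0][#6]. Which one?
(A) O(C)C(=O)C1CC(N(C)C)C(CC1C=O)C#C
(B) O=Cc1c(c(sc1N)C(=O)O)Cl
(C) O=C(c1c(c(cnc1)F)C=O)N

A

[CX3](=O)[OX2H0][#6] describes a carbonyl carbon bonded to an oxygen that is itself bonded to carbon (no H on that O) (an ester).
(A) contains a methyl-ester group (-C(=O)OCH3), which satisfies every atom and bond constraint.
(B) has a carboxylic acid group (-C(=O)OH) but the singly-bonded O carries H (OX2H1, not H0).
(C) has a primary amide (-C(=O)NH2) but the carbonyl is bonded to N, not to an O-C linkage.
So the answer is (A).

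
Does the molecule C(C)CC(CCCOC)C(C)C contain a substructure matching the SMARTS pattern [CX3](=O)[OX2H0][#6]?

No

The pattern [CX3](=O)[OX2H0][#6] describes a carbonyl carbon bonded to an oxygen that is itself bonded to carbon (no H on that O) — an ester.
The closest candidate here is a methoxy ether (-OCH3), but the ether oxygen is not adjacent to a C=O carbon. No other fragment satisfies the full query, so there is no match.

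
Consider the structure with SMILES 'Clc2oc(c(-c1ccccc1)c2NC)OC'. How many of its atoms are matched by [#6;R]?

10

The query [#6;R] means: carbon that is part of a ring.
Check the 16 heavy atoms by environment: 1× o (aromatic, in 5-ring) → no; 4× c (aromatic, in 5-ring) → match; 1× Cl (acyclic) → no; 6× c (aromatic, in 6-ring) → match; 1× O (acyclic) → no; 2× C (acyclic) → no; 1× N (acyclic) → no.
Summing the matching environments: 4 + 6 = 10 matching atoms.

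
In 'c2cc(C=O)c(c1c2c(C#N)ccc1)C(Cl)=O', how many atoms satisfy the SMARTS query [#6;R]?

10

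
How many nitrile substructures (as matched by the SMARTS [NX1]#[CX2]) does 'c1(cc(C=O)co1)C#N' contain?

1

[NX1]#[CX2] is the SMARTS for a nitrile: a nitrogen triple-bonded to a two-connected carbon.
Exactly one fragment in the molecule meets all constraints, giving 1 match.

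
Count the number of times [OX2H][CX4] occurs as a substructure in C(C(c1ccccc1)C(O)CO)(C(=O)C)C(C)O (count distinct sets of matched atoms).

3

[OX2H][CX4] is the SMARTS for an aliphatic alcohol: a hydroxyl oxygen bound to an sp3 (X4) carbon.
The molecule carries 3 separate instances of a hydroxyl group (-OH) meeting every constraint; each maps to a distinct set of atoms, giving 3 matches.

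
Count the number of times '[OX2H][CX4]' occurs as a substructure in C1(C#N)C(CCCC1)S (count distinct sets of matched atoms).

[OX2H][CX4] is the SMARTS for an aliphatic alcohol: a hydroxyl oxygen bound to an sp3 (X4) carbon.
No fragment in the molecule satisfies every constraint, giving 0 matches.

0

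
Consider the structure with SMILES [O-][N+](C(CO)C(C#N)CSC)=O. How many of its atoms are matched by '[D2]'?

4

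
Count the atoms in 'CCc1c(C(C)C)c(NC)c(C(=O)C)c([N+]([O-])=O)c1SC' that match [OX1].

Check the 21 heavy atoms by environment: 6× c (aromatic, X3) → no; 1× C (X3) → no; 2× O (X1) → match; 8× C (X4) → no; 1× S (X2) → no; 1× N (X3) → no; 1× N (charge +1, X3) → no; 1× O (charge -1, X1) → match.
Summing the matching environments: 2 + 1 = 3 matching atoms.

3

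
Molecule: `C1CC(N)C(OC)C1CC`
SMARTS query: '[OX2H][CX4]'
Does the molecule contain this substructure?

No

The pattern [OX2H][CX4] describes a hydroxyl oxygen bound to an sp3 (X4) carbon — an aliphatic alcohol.
The closest candidate here is a methoxy ether (-OCH3), but the oxygen has H0 (ether), not H1. No other fragment satisfies the full query, so there is no match.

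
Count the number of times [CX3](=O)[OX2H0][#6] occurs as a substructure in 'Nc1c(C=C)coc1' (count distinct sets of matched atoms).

0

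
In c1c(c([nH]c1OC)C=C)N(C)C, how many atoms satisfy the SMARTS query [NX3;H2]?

0

The query [NX3;H2] means: aliphatic N with 3 total connections, two of them H — an -NH2 nitrogen (amine or amide).
Check the 12 heavy atoms by environment: 1× n (aromatic, H1, X3) → no; 3× c (aromatic, H0, X3) → no; 1× c (aromatic, H1, X3) → no; 1× O (H0, X2) → no; 3× C (H3, X4) → no; 1× C (H1, X3) → no; 1× C (H2, X3) → no; 1× N (H0, X3) → no.
No environment satisfies the query, so 0 matching atoms.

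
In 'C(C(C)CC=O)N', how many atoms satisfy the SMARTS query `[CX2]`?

0

The query [CX2] means: C with X2: aliphatic carbon with exactly 2 total connections.
Check the 7 heavy atoms by environment: 4× C (X4) → no; 1× N (X3) → no; 1× C (X3) → no; 1× O (X1) → no.
No environment satisfies the query, so 0 matching atoms.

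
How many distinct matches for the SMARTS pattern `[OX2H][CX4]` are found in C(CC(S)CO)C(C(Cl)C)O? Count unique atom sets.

2

[OX2H][CX4] is the SMARTS for an aliphatic alcohol: a hydroxyl oxygen bound to an sp3 (X4) carbon.
The molecule carries 2 separate instances of a hydroxyl group (-OH) meeting every constraint; each maps to a distinct set of atoms, giving 2 matches.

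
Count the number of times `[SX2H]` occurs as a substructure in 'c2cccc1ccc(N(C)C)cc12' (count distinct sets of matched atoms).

0

[SX2H] is the SMARTS for a thiol: an aliphatic sulfur with two connections, one being H.
No fragment in the molecule satisfies every constraint, giving 0 matches.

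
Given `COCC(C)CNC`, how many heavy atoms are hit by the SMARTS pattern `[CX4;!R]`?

Check the 8 heavy atoms by environment: 6× C (X4, acyclic) → match; 1× N (X3, acyclic) → no; 1× O (X2, acyclic) → no.
That gives 6 matching atoms.

6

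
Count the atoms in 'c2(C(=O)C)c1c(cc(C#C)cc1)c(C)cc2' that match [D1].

4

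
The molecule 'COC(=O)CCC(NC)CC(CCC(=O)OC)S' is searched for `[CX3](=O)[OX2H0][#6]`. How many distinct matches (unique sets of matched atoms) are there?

[CX3](=O)[OX2H0][#6] is the SMARTS for an ester: a carbonyl carbon bonded to an oxygen that is itself bonded to carbon (no H on that O).
The molecule carries 2 separate instances of a methyl-ester group (-C(=O)OCH3) meeting every constraint; each maps to a distinct set of atoms, giving 2 matches.

2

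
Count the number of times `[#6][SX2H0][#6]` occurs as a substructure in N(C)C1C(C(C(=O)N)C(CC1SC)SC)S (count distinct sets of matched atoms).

[#6][SX2H0][#6] is the SMARTS for a thioether: an aliphatic sulfur bridging two carbons with no H on the sulfur.
The molecule carries 2 separate instances of a methylthio ether (-SCH3) meeting every constraint; each maps to a distinct set of atoms, giving 2 matches.

2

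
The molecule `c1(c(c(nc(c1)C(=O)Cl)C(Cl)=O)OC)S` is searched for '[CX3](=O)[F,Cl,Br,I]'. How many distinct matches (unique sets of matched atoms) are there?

2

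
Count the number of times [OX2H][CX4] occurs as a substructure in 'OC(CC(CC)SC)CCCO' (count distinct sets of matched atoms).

2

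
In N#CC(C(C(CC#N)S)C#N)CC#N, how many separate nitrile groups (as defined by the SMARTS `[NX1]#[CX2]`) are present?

4

[NX1]#[CX2] is the SMARTS for a nitrile: a nitrogen triple-bonded to a two-connected carbon.
The molecule carries 4 separate instances of a nitrile (-C#N) meeting every constraint; each maps to a distinct set of atoms, giving 4 matches.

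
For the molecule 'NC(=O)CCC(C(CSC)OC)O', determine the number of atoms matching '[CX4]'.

The query [CX4] means: C with X4: aliphatic carbon with exactly 4 total connections (bonds + H).
Check the 13 heavy atoms by environment: 7× C (X4) → match; 1× S (X2) → no; 2× O (X2) → no; 1× C (X3) → no; 1× O (X1) → no; 1× N (X3) → no.
That gives 7 matching atoms.

7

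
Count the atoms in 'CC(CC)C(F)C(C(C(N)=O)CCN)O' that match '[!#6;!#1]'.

The query [!#6;!#1] means: not carbon and not hydrogen — any heteroatom.
Check the 15 heavy atoms by environment: 10× C → no; 2× N → match; 2× O → match; 1× F → match.
Summing the matching environments: 2 + 2 + 1 = 5 matching atoms.

5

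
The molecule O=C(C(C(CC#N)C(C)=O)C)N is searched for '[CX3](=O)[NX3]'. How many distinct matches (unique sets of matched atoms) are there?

1

[CX3](=O)[NX3] is the SMARTS for an amide: a carbonyl carbon bonded to a trivalent nitrogen.
Exactly one fragment in the molecule meets all constraints, giving 1 match.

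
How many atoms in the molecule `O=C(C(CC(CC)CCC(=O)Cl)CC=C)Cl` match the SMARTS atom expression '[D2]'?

6

The query [D2] means: atom with exactly two heavy-atom neighbours.
Check the 16 heavy atoms by environment: 6× C (D2) → match; 4× C (D3) → no; 2× C (D1) → no; 2× O (D1) → no; 2× Cl (D1) → no.
That gives 6 matching atoms.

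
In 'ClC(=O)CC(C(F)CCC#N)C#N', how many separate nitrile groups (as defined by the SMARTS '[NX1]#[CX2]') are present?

2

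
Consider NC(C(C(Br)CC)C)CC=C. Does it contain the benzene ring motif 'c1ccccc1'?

The pattern c1ccccc1 describes six aromatic carbons in a ring — a benzene ring.
The closest candidate here is a methyl group (-CH3), but no six-membered all-carbon aromatic ring is present. No other fragment satisfies the full query, so there is no match.

No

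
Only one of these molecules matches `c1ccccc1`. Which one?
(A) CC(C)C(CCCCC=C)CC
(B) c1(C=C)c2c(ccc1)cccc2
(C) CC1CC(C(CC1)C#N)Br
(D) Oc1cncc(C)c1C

c1ccccc1 describes six aromatic carbons in a ring (a benzene ring).
(A) has a methyl group (-CH3) but no six-membered all-carbon aromatic ring is present.
(B) contains the required atom environment, so the pattern matches.
(C) has a methyl group (-CH3) but no six-membered all-carbon aromatic ring is present.
(D) has a methyl group (-CH3) but no six-membered all-carbon aromatic ring is present.
So the answer is (B).

B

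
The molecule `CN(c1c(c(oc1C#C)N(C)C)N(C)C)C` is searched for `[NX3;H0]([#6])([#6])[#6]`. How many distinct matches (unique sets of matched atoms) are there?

3

[NX3;H0]([#6])([#6])[#6] is the SMARTS for a tertiary amine: a trivalent nitrogen with no H, bonded to three carbons.
The molecule carries 3 separate instances of a dimethylamino group (-N(CH3)2) meeting every constraint; each maps to a distinct set of atoms, giving 3 matches.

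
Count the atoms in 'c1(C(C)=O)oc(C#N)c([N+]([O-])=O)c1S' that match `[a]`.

The query [a] means: a matches any aromatic atom.
Check the 14 heavy atoms by environment: 1× o (aromatic) → match; 4× c (aromatic) → match; 3× C → no; 1× N → no; 1× S → no; 1× N (charge +1) → no; 1× O (charge -1) → no; 2× O → no.
Summing the matching environments: 1 + 4 = 5 matching atoms.

5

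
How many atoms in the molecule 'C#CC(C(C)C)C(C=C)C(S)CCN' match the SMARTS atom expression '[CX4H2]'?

2

Check the 14 heavy atoms by environment: 2× C (H3, X4) → no; 4× C (H1, X4) → no; 2× C (H2, X4) → match; 1× S (H1, X2) → no; 1× N (H2, X3) → no; 1× C (H1, X3) → no; 1× C (H2, X3) → no; 1× C (H0, X2) → no; 1× C (H1, X2) → no.
That gives 2 matching atoms.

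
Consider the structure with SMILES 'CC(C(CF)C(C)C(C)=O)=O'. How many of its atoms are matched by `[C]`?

8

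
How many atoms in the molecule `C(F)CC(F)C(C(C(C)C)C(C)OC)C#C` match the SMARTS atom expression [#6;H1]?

The query [#6;H1] means: any carbon bearing exactly one hydrogen.
Check the 16 heavy atoms by environment: 4× C (H3) → no; 6× C (H1) → match; 2× C (H2) → no; 2× F (H0) → no; 1× C (H0) → no; 1× O (H0) → no.
That gives 6 matching atoms.

6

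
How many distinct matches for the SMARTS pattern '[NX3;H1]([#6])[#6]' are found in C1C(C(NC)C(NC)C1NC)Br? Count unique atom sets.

3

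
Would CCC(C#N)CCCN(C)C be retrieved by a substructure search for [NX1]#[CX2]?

Yes

The pattern [NX1]#[CX2] describes a nitrogen triple-bonded to a two-connected carbon — a nitrile.
The molecule carries a nitrile (-C#N), whose atoms satisfy every constraint of the query, so the pattern matches.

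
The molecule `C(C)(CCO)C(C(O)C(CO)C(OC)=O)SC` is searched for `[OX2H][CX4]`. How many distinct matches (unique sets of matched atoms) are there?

[OX2H][CX4] is the SMARTS for an aliphatic alcohol: a hydroxyl oxygen bound to an sp3 (X4) carbon.
The molecule carries 3 separate instances of a hydroxyl group (-OH) meeting every constraint; each maps to a distinct set of atoms, giving 3 matches.

3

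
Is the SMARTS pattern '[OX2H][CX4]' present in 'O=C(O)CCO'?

The pattern [OX2H][CX4] describes a hydroxyl oxygen bound to an sp3 (X4) carbon — an aliphatic alcohol.
The molecule carries a hydroxyl group (-OH), whose atoms satisfy every constraint of the query, so the pattern matches.

Yes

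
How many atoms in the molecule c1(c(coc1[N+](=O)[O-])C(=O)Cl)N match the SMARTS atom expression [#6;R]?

4

The query [#6;R] means: carbon that is part of a ring.
Check the 12 heavy atoms by environment: 1× o (aromatic, in 5-ring) → no; 4× c (aromatic, in 5-ring) → match; 1× N (charge +1, acyclic) → no; 1× O (charge -1, acyclic) → no; 2× O (acyclic) → no; 1× N (acyclic) → no; 1× C (acyclic) → no; 1× Cl (acyclic) → no.
That gives 4 matching atoms.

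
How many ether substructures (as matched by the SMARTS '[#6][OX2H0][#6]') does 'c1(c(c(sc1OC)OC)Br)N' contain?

2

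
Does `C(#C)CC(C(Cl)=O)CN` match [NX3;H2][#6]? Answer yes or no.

Yes

The pattern [NX3;H2][#6] describes a trivalent nitrogen with two H attached to carbon — a primary amine.
The molecule carries a primary amino group (-NH2), whose atoms satisfy every constraint of the query, so the pattern matches.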